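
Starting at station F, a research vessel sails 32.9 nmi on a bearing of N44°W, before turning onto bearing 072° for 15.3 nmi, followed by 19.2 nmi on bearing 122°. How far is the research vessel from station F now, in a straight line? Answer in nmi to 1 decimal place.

19.9 nmi

Leg 1 (N44°W, 32.9 nmi): east 32.9 sin 316° = -22.85, north 32.9 cos 316° = 23.67
Leg 2 (072°, 15.3 nmi): east 15.3 sin 72° = 14.55, north 15.3 cos 72° = 4.73
Leg 3 (122°, 19.2 nmi): east 19.2 sin 122° = 16.28, north 19.2 cos 122° = -10.17
Net: 7.98 east, 18.22 north. Distance = √((7.98)² + (18.22)²) = 19.891 nmi.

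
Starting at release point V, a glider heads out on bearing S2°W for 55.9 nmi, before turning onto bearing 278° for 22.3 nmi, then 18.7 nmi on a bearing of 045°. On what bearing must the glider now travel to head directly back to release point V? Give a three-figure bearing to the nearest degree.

Leg 1 (S2°W, 55.9 nmi): east 55.9 sin 182° = -1.95, north 55.9 cos 182° = -55.87
Leg 2 (278°, 22.3 nmi): east 22.3 sin 278° = -22.08, north 22.3 cos 278° = 3.10
Leg 3 (045°, 18.7 nmi): east 18.7 sin 45° = 13.22, north 18.7 cos 45° = 13.22
Net displacement: -10.81 east, -39.54 north. Direction back to start is (10.81, 39.54): bearing = atan2(10.81, 39.54) mod 360° = 15.29° ≈ 015°.

015°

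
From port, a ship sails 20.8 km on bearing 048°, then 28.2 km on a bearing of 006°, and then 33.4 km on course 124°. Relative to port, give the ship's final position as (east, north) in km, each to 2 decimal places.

(46.09, 23.29)

Leg 1 (048°, 20.8 km): east 20.8 sin 48° = 15.46, north 20.8 cos 48° = 13.92
Leg 2 (006°, 28.2 km): east 28.2 sin 6° = 2.95, north 28.2 cos 6° = 28.05
Leg 3 (124°, 33.4 km): east 33.4 sin 124° = 27.69, north 33.4 cos 124° = -18.68
Summing: 46.09 km east, 23.29 km north → (46.09, 23.29).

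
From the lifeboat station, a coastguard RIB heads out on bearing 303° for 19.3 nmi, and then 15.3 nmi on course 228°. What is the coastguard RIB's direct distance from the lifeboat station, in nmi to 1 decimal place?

27.6 nmi

Leg 1 (303°, 19.3 nmi): east 19.3 sin 303° = -16.19, north 19.3 cos 303° = 10.51
Leg 2 (228°, 15.3 nmi): east 15.3 sin 228° = -11.37, north 15.3 cos 228° = -10.24
Net: -27.56 east, 0.27 north. Distance = √((-27.56)² + (0.27)²) = 27.558 nmi.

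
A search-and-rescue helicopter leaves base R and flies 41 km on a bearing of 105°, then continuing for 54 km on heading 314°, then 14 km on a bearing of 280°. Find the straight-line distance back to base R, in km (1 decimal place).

32.1 km

Leg 1 (105°, 41 km): east 41 sin 105° = 39.60, north 41 cos 105° = -10.61
Leg 2 (314°, 54 km): east 54 sin 314° = -38.84, north 54 cos 314° = 37.51
Leg 3 (280°, 14 km): east 14 sin 280° = -13.79, north 14 cos 280° = 2.43
Net: -13.03 east, 29.33 north. Distance = √((-13.03)² + (29.33)²) = 32.095 km.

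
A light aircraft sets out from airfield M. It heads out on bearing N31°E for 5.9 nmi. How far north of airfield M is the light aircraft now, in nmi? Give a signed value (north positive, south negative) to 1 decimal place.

5.1 nmi

Leg 1 (N31°E, 5.9 nmi): east 5.9 sin 31° = 3.04, north 5.9 cos 31° = 5.06
Net north component: 5.06 nmi.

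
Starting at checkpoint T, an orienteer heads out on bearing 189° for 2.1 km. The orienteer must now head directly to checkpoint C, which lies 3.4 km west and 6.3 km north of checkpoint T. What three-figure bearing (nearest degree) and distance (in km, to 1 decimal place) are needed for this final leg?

Leg 1 (189°, 2.1 km): east 2.1 sin 189° = -0.33, north 2.1 cos 189° = -2.07
Current position: (-0.33, -2.07). Target: (-3.4, 6.3). Remaining: Δeast = -3.07, Δnorth = 8.37.
Bearing = atan2(-3.07, 8.37) mod 360° = 339.86°; distance = √((-3.07)² + (8.37)²) = 8.920 km.

340°, 8.9 km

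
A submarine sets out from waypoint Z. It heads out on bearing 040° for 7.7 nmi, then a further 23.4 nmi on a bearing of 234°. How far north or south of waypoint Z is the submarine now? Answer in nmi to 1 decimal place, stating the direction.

Leg 1 (040°, 7.7 nmi): east 7.7 sin 40° = 4.95, north 7.7 cos 40° = 5.90
Leg 2 (234°, 23.4 nmi): east 23.4 sin 234° = -18.93, north 23.4 cos 234° = -13.75
Net north component: -7.86 nmi.

7.9 nmi south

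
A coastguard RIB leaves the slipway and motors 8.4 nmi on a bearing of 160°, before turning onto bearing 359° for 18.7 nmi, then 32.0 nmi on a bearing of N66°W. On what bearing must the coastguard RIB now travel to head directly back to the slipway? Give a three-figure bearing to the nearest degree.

132°

Leg 1 (160°, 8.4 nmi): east 8.4 sin 160° = 2.87, north 8.4 cos 160° = -7.89
Leg 2 (359°, 18.7 nmi): east 18.7 sin 359° = -0.33, north 18.7 cos 359° = 18.70
Leg 3 (N66°W, 32.0 nmi): east 32.0 sin 294° = -29.23, north 32.0 cos 294° = 13.02
Net displacement: -26.69 east, 23.82 north. Direction back to start is (26.69, -23.82): bearing = atan2(26.69, -23.82) mod 360° = 131.75° ≈ 132°.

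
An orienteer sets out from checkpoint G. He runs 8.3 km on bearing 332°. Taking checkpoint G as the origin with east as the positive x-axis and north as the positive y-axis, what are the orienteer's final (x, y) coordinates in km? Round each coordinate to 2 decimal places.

Leg 1 (332°, 8.3 km): east 8.3 sin 332° = -3.90, north 8.3 cos 332° = 7.33
Summing: -3.90 km east, 7.33 km north → (-3.90, 7.33).

(-3.90, 7.33)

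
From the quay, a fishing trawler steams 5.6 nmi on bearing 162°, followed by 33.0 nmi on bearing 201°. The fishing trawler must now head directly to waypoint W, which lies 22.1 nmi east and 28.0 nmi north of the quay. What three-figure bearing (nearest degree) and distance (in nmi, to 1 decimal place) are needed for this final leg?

Leg 1 (162°, 5.6 nmi): east 5.6 sin 162° = 1.73, north 5.6 cos 162° = -5.33
Leg 2 (201°, 33.0 nmi): east 33.0 sin 201° = -11.83, north 33.0 cos 201° = -30.81
Current position: (-10.10, -36.13). Target: (22.1, 28.0). Remaining: Δeast = 32.20, Δnorth = 64.13.
Bearing = atan2(32.20, 64.13) mod 360° = 26.66°; distance = √((32.20)² + (64.13)²) = 71.762 nmi.

027°, 71.8 nmi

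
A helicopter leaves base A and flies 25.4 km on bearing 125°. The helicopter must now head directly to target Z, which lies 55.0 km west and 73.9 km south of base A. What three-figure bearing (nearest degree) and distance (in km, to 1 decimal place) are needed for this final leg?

232°, 96.3 km

Leg 1 (125°, 25.4 km): east 25.4 sin 125° = 20.81, north 25.4 cos 125° = -14.57
Current position: (20.81, -14.57). Target: (-55.0, -73.9). Remaining: Δeast = -75.81, Δnorth = -59.33.
Bearing = atan2(-75.81, -59.33) mod 360° = 231.95°; distance = √((-75.81)² + (-59.33)²) = 96.264 km.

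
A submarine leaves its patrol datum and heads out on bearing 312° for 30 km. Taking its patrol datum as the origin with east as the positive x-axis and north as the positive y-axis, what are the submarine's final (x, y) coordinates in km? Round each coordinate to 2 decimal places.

(-22.29, 20.07)

Leg 1 (312°, 30 km): east 30 sin 312° = -22.29, north 30 cos 312° = 20.07
Summing: -22.29 km east, 20.07 km north → (-22.29, 20.07).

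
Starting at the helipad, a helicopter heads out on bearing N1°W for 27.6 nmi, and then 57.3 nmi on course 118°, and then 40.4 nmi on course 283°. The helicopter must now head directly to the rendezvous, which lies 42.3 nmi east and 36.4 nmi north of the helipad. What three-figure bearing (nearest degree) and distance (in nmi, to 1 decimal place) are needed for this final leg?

050°, 41.3 nmi

Leg 1 (N1°W, 27.6 nmi): east 27.6 sin 359° = -0.48, north 27.6 cos 359° = 27.60
Leg 2 (118°, 57.3 nmi): east 57.3 sin 118° = 50.59, north 57.3 cos 118° = -26.90
Leg 3 (283°, 40.4 nmi): east 40.4 sin 283° = -39.36, north 40.4 cos 283° = 9.09
Current position: (10.75, 9.78). Target: (42.3, 36.4). Remaining: Δeast = 31.55, Δnorth = 26.62.
Bearing = atan2(31.55, 26.62) mod 360° = 49.85°; distance = √((31.55)² + (26.62)²) = 41.280 nmi.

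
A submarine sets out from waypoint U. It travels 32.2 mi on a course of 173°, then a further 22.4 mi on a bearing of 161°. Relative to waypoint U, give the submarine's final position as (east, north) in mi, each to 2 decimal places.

(11.22, -53.14)

Leg 1 (173°, 32.2 mi): east 32.2 sin 173° = 3.92, north 32.2 cos 173° = -31.96
Leg 2 (161°, 22.4 mi): east 22.4 sin 161° = 7.29, north 22.4 cos 161° = -21.18
Summing: 11.22 mi east, -53.14 mi north → (11.22, -53.14).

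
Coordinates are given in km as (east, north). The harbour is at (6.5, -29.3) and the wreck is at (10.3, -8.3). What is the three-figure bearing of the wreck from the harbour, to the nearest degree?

010°

Δeast = 10.3 − 6.5 = 3.80; Δnorth = -8.3 − -29.3 = 21.00.
Bearing = atan2(Δeast, Δnorth) mod 360° = 10.26° ≈ 010°.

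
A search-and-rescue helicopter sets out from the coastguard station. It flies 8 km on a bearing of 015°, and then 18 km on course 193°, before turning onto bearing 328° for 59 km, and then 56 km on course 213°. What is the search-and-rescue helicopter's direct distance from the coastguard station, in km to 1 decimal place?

Leg 1 (015°, 8 km): east 8 sin 15° = 2.07, north 8 cos 15° = 7.73
Leg 2 (193°, 18 km): east 18 sin 193° = -4.05, north 18 cos 193° = -17.54
Leg 3 (328°, 59 km): east 59 sin 328° = -31.27, north 59 cos 328° = 50.03
Leg 4 (213°, 56 km): east 56 sin 213° = -30.50, north 56 cos 213° = -46.97
Net: -63.74 east, -6.74 north. Distance = √((-63.74)² + (-6.74)²) = 64.099 km.

64.1 km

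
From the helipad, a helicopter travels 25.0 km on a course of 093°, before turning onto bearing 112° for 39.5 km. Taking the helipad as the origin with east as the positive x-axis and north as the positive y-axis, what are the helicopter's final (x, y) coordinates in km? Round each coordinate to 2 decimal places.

(61.59, -16.11)

Leg 1 (093°, 25.0 km): east 25.0 sin 93° = 24.97, north 25.0 cos 93° = -1.31
Leg 2 (112°, 39.5 km): east 39.5 sin 112° = 36.62, north 39.5 cos 112° = -14.80
Summing: 61.59 km east, -16.11 km north → (61.59, -16.11).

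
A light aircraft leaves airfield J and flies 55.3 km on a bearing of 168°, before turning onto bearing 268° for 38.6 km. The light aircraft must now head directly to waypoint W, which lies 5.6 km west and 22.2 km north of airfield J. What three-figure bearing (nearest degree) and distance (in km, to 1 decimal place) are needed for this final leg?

015°, 80.6 km

Leg 1 (168°, 55.3 km): east 55.3 sin 168° = 11.50, north 55.3 cos 168° = -54.09
Leg 2 (268°, 38.6 km): east 38.6 sin 268° = -38.58, north 38.6 cos 268° = -1.35
Current position: (-27.08, -55.44). Target: (-5.6, 22.2). Remaining: Δeast = 21.48, Δnorth = 77.64.
Bearing = atan2(21.48, 77.64) mod 360° = 15.46°; distance = √((21.48)² + (77.64)²) = 80.555 km.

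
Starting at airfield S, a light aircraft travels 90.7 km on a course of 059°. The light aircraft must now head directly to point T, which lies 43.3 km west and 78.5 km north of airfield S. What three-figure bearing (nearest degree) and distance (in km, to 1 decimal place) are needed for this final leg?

285°, 125.1 km

Leg 1 (059°, 90.7 km): east 90.7 sin 59° = 77.75, north 90.7 cos 59° = 46.71
Current position: (77.75, 46.71). Target: (-43.3, 78.5). Remaining: Δeast = -121.05, Δnorth = 31.79.
Bearing = atan2(-121.05, 31.79) mod 360° = 284.71°; distance = √((-121.05)² + (31.79)²) = 125.149 km.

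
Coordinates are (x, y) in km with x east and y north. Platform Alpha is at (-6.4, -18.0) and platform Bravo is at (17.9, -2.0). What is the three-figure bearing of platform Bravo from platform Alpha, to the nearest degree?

057°

Δeast = 17.9 − -6.4 = 24.30; Δnorth = -2.0 − -18.0 = 16.00.
Bearing = atan2(Δeast, Δnorth) mod 360° = 56.64° ≈ 057°.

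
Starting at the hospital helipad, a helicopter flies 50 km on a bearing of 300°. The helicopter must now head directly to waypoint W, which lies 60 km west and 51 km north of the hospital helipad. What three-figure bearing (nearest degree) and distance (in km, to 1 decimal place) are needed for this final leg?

Leg 1 (300°, 50 km): east 50 sin 300° = -43.30, north 50 cos 300° = 25.00
Current position: (-43.30, 25.00). Target: (-60, 51). Remaining: Δeast = -16.70, Δnorth = 26.00.
Bearing = atan2(-16.70, 26.00) mod 360° = 327.29°; distance = √((-16.70)² + (26.00)²) = 30.901 km.

327°, 30.9 km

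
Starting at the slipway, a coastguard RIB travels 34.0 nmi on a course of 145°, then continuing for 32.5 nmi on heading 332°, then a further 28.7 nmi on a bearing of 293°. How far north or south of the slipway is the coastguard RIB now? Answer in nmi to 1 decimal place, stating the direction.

Leg 1 (145°, 34.0 nmi): east 34.0 sin 145° = 19.50, north 34.0 cos 145° = -27.85
Leg 2 (332°, 32.5 nmi): east 32.5 sin 332° = -15.26, north 32.5 cos 332° = 28.70
Leg 3 (293°, 28.7 nmi): east 28.7 sin 293° = -26.42, north 28.7 cos 293° = 11.21
Net north component: 12.06 nmi.

12.1 nmi north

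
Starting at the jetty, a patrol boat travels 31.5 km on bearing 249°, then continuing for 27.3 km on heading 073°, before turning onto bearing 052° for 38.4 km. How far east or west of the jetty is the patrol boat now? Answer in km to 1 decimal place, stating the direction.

Leg 1 (249°, 31.5 km): east 31.5 sin 249° = -29.41, north 31.5 cos 249° = -11.29
Leg 2 (073°, 27.3 km): east 27.3 sin 73° = 26.11, north 27.3 cos 73° = 7.98
Leg 3 (052°, 38.4 km): east 38.4 sin 52° = 30.26, north 38.4 cos 52° = 23.64
Net east component: 26.96 km.

27.0 km east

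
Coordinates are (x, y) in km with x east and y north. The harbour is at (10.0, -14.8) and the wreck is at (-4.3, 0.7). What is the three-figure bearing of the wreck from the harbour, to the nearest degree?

Δeast = -4.3 − 10.0 = -14.30; Δnorth = 0.7 − -14.8 = 15.50.
Bearing = atan2(Δeast, Δnorth) mod 360° = 317.31° ≈ 317°.

317°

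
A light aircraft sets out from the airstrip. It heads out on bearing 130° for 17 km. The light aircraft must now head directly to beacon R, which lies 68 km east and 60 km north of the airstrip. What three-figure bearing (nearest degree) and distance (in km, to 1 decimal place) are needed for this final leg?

Leg 1 (130°, 17 km): east 17 sin 130° = 13.02, north 17 cos 130° = -10.93
Current position: (13.02, -10.93). Target: (68, 60). Remaining: Δeast = 54.98, Δnorth = 70.93.
Bearing = atan2(54.98, 70.93) mod 360° = 37.78°; distance = √((54.98)² + (70.93)²) = 89.740 km.

038°, 89.7 km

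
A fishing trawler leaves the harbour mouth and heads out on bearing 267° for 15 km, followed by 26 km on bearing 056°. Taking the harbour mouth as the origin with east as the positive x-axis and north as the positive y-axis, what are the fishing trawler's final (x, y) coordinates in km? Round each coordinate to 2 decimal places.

(6.58, 13.75)

Leg 1 (267°, 15 km): east 15 sin 267° = -14.98, north 15 cos 267° = -0.79
Leg 2 (056°, 26 km): east 26 sin 56° = 21.55, north 26 cos 56° = 14.54
Summing: 6.58 km east, 13.75 km north → (6.58, 13.75).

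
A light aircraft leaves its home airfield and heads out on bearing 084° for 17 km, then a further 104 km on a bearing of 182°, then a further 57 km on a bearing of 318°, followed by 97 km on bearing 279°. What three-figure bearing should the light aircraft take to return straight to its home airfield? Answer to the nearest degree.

070°

Leg 1 (084°, 17 km): east 17 sin 84° = 16.91, north 17 cos 84° = 1.78
Leg 2 (182°, 104 km): east 104 sin 182° = -3.63, north 104 cos 182° = -103.94
Leg 3 (318°, 57 km): east 57 sin 318° = -38.14, north 57 cos 318° = 42.36
Leg 4 (279°, 97 km): east 97 sin 279° = -95.81, north 97 cos 279° = 15.17
Net displacement: -120.67 east, -44.63 north. Direction back to start is (120.67, 44.63): bearing = atan2(120.67, 44.63) mod 360° = 69.70° ≈ 070°.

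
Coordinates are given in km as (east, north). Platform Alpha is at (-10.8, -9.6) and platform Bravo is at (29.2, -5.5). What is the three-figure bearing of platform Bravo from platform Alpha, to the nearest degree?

Δeast = 29.2 − -10.8 = 40.00; Δnorth = -5.5 − -9.6 = 4.10.
Bearing = atan2(Δeast, Δnorth) mod 360° = 84.15° ≈ 084°.

084°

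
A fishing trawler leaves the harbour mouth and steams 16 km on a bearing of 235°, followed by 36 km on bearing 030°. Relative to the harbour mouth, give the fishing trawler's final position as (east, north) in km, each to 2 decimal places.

Leg 1 (235°, 16 km): east 16 sin 235° = -13.11, north 16 cos 235° = -9.18
Leg 2 (030°, 36 km): east 36 sin 30° = 18.00, north 36 cos 30° = 31.18
Summing: 4.89 km east, 22.00 km north → (4.89, 22.00).

(4.89, 22.00)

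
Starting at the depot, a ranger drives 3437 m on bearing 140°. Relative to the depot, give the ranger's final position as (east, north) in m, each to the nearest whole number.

Leg 1 (140°, 3437 m): east 3437 sin 140° = 2209.26, north 3437 cos 140° = -2632.89
Summing: 2209.26 m east, -2632.89 m north → (2209, -2633).

(2209, -2633)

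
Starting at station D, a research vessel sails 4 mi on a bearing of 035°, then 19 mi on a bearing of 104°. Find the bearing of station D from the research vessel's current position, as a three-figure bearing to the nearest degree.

274°

Leg 1 (035°, 4 mi): east 4 sin 35° = 2.29, north 4 cos 35° = 3.28
Leg 2 (104°, 19 mi): east 19 sin 104° = 18.44, north 19 cos 104° = -4.60
Net displacement: 20.73 east, -1.32 north. Direction back to start is (-20.73, 1.32): bearing = atan2(-20.73, 1.32) mod 360° = 273.64° ≈ 274°.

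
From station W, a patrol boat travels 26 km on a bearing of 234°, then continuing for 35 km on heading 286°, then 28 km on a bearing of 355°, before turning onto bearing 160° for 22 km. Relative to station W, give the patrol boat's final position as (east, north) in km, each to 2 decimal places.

(-49.59, 1.59)

Leg 1 (234°, 26 km): east 26 sin 234° = -21.03, north 26 cos 234° = -15.28
Leg 2 (286°, 35 km): east 35 sin 286° = -33.64, north 35 cos 286° = 9.65
Leg 3 (355°, 28 km): east 28 sin 355° = -2.44, north 28 cos 355° = 27.89
Leg 4 (160°, 22 km): east 22 sin 160° = 7.52, north 22 cos 160° = -20.67
Summing: -49.59 km east, 1.59 km north → (-49.59, 1.59).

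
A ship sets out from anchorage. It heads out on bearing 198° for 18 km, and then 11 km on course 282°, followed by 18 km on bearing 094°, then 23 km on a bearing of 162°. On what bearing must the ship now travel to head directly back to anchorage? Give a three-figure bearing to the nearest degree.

347°

Leg 1 (198°, 18 km): east 18 sin 198° = -5.56, north 18 cos 198° = -17.12
Leg 2 (282°, 11 km): east 11 sin 282° = -10.76, north 11 cos 282° = 2.29
Leg 3 (094°, 18 km): east 18 sin 94° = 17.96, north 18 cos 94° = -1.26
Leg 4 (162°, 23 km): east 23 sin 162° = 7.11, north 23 cos 162° = -21.87
Net displacement: 8.74 east, -37.96 north. Direction back to start is (-8.74, 37.96): bearing = atan2(-8.74, 37.96) mod 360° = 347.03° ≈ 347°.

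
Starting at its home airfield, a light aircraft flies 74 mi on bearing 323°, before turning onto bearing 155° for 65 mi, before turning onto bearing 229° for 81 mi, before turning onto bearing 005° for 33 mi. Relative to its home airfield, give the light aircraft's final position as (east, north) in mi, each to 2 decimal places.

(-75.32, -20.08)

Leg 1 (323°, 74 mi): east 74 sin 323° = -44.53, north 74 cos 323° = 59.10
Leg 2 (155°, 65 mi): east 65 sin 155° = 27.47, north 65 cos 155° = -58.91
Leg 3 (229°, 81 mi): east 81 sin 229° = -61.13, north 81 cos 229° = -53.14
Leg 4 (005°, 33 mi): east 33 sin 5° = 2.88, north 33 cos 5° = 32.87
Summing: -75.32 mi east, -20.08 mi north → (-75.32, -20.08).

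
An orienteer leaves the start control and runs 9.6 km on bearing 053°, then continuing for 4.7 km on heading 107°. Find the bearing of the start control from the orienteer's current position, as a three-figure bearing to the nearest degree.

250°

Leg 1 (053°, 9.6 km): east 9.6 sin 53° = 7.67, north 9.6 cos 53° = 5.78
Leg 2 (107°, 4.7 km): east 4.7 sin 107° = 4.49, north 4.7 cos 107° = -1.37
Net displacement: 12.16 east, 4.40 north. Direction back to start is (-12.16, -4.40): bearing = atan2(-12.16, -4.40) mod 360° = 250.10° ≈ 250°.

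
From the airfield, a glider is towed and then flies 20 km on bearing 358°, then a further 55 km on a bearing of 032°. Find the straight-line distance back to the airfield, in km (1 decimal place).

Leg 1 (358°, 20 km): east 20 sin 358° = -0.70, north 20 cos 358° = 19.99
Leg 2 (032°, 55 km): east 55 sin 32° = 29.15, north 55 cos 32° = 46.64
Net: 28.45 east, 66.63 north. Distance = √((28.45)² + (66.63)²) = 72.449 km.

72.4 km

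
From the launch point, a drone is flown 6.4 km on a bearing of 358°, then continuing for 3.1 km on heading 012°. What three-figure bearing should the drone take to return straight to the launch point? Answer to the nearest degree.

183°

Leg 1 (358°, 6.4 km): east 6.4 sin 358° = -0.22, north 6.4 cos 358° = 6.40
Leg 2 (012°, 3.1 km): east 3.1 sin 12° = 0.64, north 3.1 cos 12° = 3.03
Net displacement: 0.42 east, 9.43 north. Direction back to start is (-0.42, -9.43): bearing = atan2(-0.42, -9.43) mod 360° = 182.56° ≈ 183°.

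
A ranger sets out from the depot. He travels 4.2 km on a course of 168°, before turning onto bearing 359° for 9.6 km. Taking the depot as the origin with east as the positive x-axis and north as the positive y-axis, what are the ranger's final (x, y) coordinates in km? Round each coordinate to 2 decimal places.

(0.71, 5.49)

Leg 1 (168°, 4.2 km): east 4.2 sin 168° = 0.87, north 4.2 cos 168° = -4.11
Leg 2 (359°, 9.6 km): east 9.6 sin 359° = -0.17, north 9.6 cos 359° = 9.60
Summing: 0.71 km east, 5.49 km north → (0.71, 5.49).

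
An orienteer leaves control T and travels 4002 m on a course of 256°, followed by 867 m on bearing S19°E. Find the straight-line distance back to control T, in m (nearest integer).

Leg 1 (256°, 4002 m): east 4002 sin 256° = -3883.12, north 4002 cos 256° = -968.17
Leg 2 (S19°E, 867 m): east 867 sin 161° = 282.27, north 867 cos 161° = -819.76
Net: -3600.86 east, -1787.94 north. Distance = √((-3600.86)² + (-1787.94)²) = 4020.308 m.

4020 m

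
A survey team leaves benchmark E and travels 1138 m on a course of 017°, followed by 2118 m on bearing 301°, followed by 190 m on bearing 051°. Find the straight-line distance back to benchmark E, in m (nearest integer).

Leg 1 (017°, 1138 m): east 1138 sin 17° = 332.72, north 1138 cos 17° = 1088.27
Leg 2 (301°, 2118 m): east 2118 sin 301° = -1815.48, north 2118 cos 301° = 1090.85
Leg 3 (051°, 190 m): east 190 sin 51° = 147.66, north 190 cos 51° = 119.57
Net: -1335.10 east, 2298.70 north. Distance = √((-1335.10)² + (2298.70)²) = 2658.290 m.

2658 m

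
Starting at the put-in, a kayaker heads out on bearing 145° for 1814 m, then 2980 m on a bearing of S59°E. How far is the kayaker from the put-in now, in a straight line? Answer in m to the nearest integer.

4696 m

Leg 1 (145°, 1814 m): east 1814 sin 145° = 1040.47, north 1814 cos 145° = -1485.94
Leg 2 (S59°E, 2980 m): east 2980 sin 121° = 2554.36, north 2980 cos 121° = -1534.81
Net: 3594.83 east, -3020.76 north. Distance = √((3594.83)² + (-3020.76)²) = 4695.502 m.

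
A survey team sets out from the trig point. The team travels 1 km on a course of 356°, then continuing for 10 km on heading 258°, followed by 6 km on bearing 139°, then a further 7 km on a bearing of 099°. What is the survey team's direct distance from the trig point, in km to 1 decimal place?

6.8 km

Leg 1 (356°, 1 km): east 1 sin 356° = -0.07, north 1 cos 356° = 1.00
Leg 2 (258°, 10 km): east 10 sin 258° = -9.78, north 10 cos 258° = -2.08
Leg 3 (139°, 6 km): east 6 sin 139° = 3.94, north 6 cos 139° = -4.53
Leg 4 (099°, 7 km): east 7 sin 99° = 6.91, north 7 cos 99° = -1.10
Net: 1.00 east, -6.70 north. Distance = √((1.00)² + (-6.70)²) = 6.779 km.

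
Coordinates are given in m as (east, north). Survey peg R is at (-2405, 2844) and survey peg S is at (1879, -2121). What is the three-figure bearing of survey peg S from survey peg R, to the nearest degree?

139°

Δeast = 1879 − -2405 = 4284.00; Δnorth = -2121 − 2844 = -4965.00.
Bearing = atan2(Δeast, Δnorth) mod 360° = 139.21° ≈ 139°.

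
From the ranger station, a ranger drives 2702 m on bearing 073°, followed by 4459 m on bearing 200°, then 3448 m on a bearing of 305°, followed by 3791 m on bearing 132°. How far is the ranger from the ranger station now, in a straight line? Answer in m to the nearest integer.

Leg 1 (073°, 2702 m): east 2702 sin 73° = 2583.94, north 2702 cos 73° = 789.99
Leg 2 (200°, 4459 m): east 4459 sin 200° = -1525.07, north 4459 cos 200° = -4190.09
Leg 3 (305°, 3448 m): east 3448 sin 305° = -2824.44, north 3448 cos 305° = 1977.69
Leg 4 (132°, 3791 m): east 3791 sin 132° = 2817.26, north 3791 cos 132° = -2536.67
Net: 1051.69 east, -3959.08 north. Distance = √((1051.69)² + (-3959.08)²) = 4096.389 m.

4096 m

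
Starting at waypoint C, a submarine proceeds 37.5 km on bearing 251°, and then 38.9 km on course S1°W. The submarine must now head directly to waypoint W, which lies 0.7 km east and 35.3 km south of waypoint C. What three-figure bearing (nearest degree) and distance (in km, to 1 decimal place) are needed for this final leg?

Leg 1 (251°, 37.5 km): east 37.5 sin 251° = -35.46, north 37.5 cos 251° = -12.21
Leg 2 (S1°W, 38.9 km): east 38.9 sin 181° = -0.68, north 38.9 cos 181° = -38.89
Current position: (-36.14, -51.10). Target: (0.7, -35.3). Remaining: Δeast = 36.84, Δnorth = 15.80.
Bearing = atan2(36.84, 15.80) mod 360° = 66.78°; distance = √((36.84)² + (15.80)²) = 40.083 km.

067°, 40.1 km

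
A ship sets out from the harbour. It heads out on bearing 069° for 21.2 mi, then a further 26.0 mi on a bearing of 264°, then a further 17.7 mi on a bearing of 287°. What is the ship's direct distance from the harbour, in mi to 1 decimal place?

Leg 1 (069°, 21.2 mi): east 21.2 sin 69° = 19.79, north 21.2 cos 69° = 7.60
Leg 2 (264°, 26.0 mi): east 26.0 sin 264° = -25.86, north 26.0 cos 264° = -2.72
Leg 3 (287°, 17.7 mi): east 17.7 sin 287° = -16.93, north 17.7 cos 287° = 5.17
Net: -22.99 east, 10.05 north. Distance = √((-22.99)² + (10.05)²) = 25.095 mi.

25.1 mi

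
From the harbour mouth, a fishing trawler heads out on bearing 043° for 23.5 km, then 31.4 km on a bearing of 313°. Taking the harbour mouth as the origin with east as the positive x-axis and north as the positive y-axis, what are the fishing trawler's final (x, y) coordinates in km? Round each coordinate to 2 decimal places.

Leg 1 (043°, 23.5 km): east 23.5 sin 43° = 16.03, north 23.5 cos 43° = 17.19
Leg 2 (313°, 31.4 km): east 31.4 sin 313° = -22.96, north 31.4 cos 313° = 21.41
Summing: -6.94 km east, 38.60 km north → (-6.94, 38.60).

(-6.94, 38.60)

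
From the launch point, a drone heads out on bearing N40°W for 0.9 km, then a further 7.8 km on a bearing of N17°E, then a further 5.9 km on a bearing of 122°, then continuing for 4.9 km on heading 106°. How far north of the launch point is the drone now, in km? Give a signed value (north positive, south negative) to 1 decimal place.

Leg 1 (N40°W, 0.9 km): east 0.9 sin 320° = -0.58, north 0.9 cos 320° = 0.69
Leg 2 (N17°E, 7.8 km): east 7.8 sin 17° = 2.28, north 7.8 cos 17° = 7.46
Leg 3 (122°, 5.9 km): east 5.9 sin 122° = 5.00, north 5.9 cos 122° = -3.13
Leg 4 (106°, 4.9 km): east 4.9 sin 106° = 4.71, north 4.9 cos 106° = -1.35
Net north component: 3.67 km.

3.7 km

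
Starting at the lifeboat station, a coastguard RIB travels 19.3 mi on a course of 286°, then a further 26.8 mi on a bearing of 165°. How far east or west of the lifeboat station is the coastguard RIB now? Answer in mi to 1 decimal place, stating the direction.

11.6 mi west

Leg 1 (286°, 19.3 mi): east 19.3 sin 286° = -18.55, north 19.3 cos 286° = 5.32
Leg 2 (165°, 26.8 mi): east 26.8 sin 165° = 6.94, north 26.8 cos 165° = -25.89
Net east component: -11.62 mi.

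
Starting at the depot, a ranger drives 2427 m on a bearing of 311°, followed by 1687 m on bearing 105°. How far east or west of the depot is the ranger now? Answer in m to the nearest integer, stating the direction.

Leg 1 (311°, 2427 m): east 2427 sin 311° = -1831.68, north 2427 cos 311° = 1592.26
Leg 2 (105°, 1687 m): east 1687 sin 105° = 1629.52, north 1687 cos 105° = -436.63
Net east component: -202.16 m.

202 m west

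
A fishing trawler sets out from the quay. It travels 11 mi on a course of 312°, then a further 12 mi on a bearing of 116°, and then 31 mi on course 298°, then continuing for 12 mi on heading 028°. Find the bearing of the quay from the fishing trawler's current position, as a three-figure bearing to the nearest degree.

Leg 1 (312°, 11 mi): east 11 sin 312° = -8.17, north 11 cos 312° = 7.36
Leg 2 (116°, 12 mi): east 12 sin 116° = 10.79, north 12 cos 116° = -5.26
Leg 3 (298°, 31 mi): east 31 sin 298° = -27.37, north 31 cos 298° = 14.55
Leg 4 (028°, 12 mi): east 12 sin 28° = 5.63, north 12 cos 28° = 10.60
Net displacement: -19.13 east, 27.25 north. Direction back to start is (19.13, -27.25): bearing = atan2(19.13, -27.25) mod 360° = 144.93° ≈ 145°.

145°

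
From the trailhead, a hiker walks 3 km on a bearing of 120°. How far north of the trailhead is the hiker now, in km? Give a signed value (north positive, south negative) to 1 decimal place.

Leg 1 (120°, 3 km): east 3 sin 120° = 2.60, north 3 cos 120° = -1.50
Net north component: -1.50 km.

-1.5 km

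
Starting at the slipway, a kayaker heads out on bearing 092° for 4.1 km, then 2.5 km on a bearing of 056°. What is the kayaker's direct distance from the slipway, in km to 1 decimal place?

Leg 1 (092°, 4.1 km): east 4.1 sin 92° = 4.10, north 4.1 cos 92° = -0.14
Leg 2 (056°, 2.5 km): east 2.5 sin 56° = 2.07, north 2.5 cos 56° = 1.40
Net: 6.17 east, 1.25 north. Distance = √((6.17)² + (1.25)²) = 6.296 km.

6.3 km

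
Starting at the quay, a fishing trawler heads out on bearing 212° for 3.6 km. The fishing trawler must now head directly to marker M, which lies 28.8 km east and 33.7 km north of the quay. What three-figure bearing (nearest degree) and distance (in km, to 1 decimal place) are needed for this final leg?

Leg 1 (212°, 3.6 km): east 3.6 sin 212° = -1.91, north 3.6 cos 212° = -3.05
Current position: (-1.91, -3.05). Target: (28.8, 33.7). Remaining: Δeast = 30.71, Δnorth = 36.75.
Bearing = atan2(30.71, 36.75) mod 360° = 39.88°; distance = √((30.71)² + (36.75)²) = 47.893 km.

040°, 47.9 km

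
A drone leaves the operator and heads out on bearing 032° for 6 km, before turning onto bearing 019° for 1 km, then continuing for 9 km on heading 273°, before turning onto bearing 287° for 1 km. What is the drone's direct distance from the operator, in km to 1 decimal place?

Leg 1 (032°, 6 km): east 6 sin 32° = 3.18, north 6 cos 32° = 5.09
Leg 2 (019°, 1 km): east 1 sin 19° = 0.33, north 1 cos 19° = 0.95
Leg 3 (273°, 9 km): east 9 sin 273° = -8.99, north 9 cos 273° = 0.47
Leg 4 (287°, 1 km): east 1 sin 287° = -0.96, north 1 cos 287° = 0.29
Net: -6.44 east, 6.80 north. Distance = √((-6.44)² + (6.80)²) = 9.363 km.

9.4 km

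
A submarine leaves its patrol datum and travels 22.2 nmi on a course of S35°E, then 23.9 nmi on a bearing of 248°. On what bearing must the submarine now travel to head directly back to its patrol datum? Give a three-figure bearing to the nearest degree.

Leg 1 (S35°E, 22.2 nmi): east 22.2 sin 145° = 12.73, north 22.2 cos 145° = -18.19
Leg 2 (248°, 23.9 nmi): east 23.9 sin 248° = -22.16, north 23.9 cos 248° = -8.95
Net displacement: -9.43 east, -27.14 north. Direction back to start is (9.43, 27.14): bearing = atan2(9.43, 27.14) mod 360° = 19.15° ≈ 019°.

019°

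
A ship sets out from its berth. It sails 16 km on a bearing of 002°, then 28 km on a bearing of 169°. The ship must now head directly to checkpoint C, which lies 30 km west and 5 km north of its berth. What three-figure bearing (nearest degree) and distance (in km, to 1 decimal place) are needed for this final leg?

Leg 1 (002°, 16 km): east 16 sin 2° = 0.56, north 16 cos 2° = 15.99
Leg 2 (169°, 28 km): east 28 sin 169° = 5.34, north 28 cos 169° = -27.49
Current position: (5.90, -11.50). Target: (-30, 5). Remaining: Δeast = -35.90, Δnorth = 16.50.
Bearing = atan2(-35.90, 16.50) mod 360° = 294.68°; distance = √((-35.90)² + (16.50)²) = 39.509 km.

295°, 39.5 km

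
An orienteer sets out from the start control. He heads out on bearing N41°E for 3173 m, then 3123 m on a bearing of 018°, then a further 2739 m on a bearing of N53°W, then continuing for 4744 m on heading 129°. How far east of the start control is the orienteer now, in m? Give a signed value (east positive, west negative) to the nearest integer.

4546 m

Leg 1 (N41°E, 3173 m): east 3173 sin 41° = 2081.68, north 3173 cos 41° = 2394.69
Leg 2 (018°, 3123 m): east 3123 sin 18° = 965.06, north 3123 cos 18° = 2970.15
Leg 3 (N53°W, 2739 m): east 2739 sin 307° = -2187.46, north 2739 cos 307° = 1648.37
Leg 4 (129°, 4744 m): east 4744 sin 129° = 3686.78, north 4744 cos 129° = -2985.50
Net east component: 4546.05 m.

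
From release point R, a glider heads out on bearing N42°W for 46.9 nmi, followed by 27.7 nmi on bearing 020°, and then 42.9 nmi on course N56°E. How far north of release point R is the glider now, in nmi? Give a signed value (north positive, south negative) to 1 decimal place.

84.9 nmi

Leg 1 (N42°W, 46.9 nmi): east 46.9 sin 318° = -31.38, north 46.9 cos 318° = 34.85
Leg 2 (020°, 27.7 nmi): east 27.7 sin 20° = 9.47, north 27.7 cos 20° = 26.03
Leg 3 (N56°E, 42.9 nmi): east 42.9 sin 56° = 35.57, north 42.9 cos 56° = 23.99
Net north component: 84.87 nmi.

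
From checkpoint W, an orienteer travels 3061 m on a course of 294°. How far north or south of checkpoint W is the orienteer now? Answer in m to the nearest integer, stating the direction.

1245 m north

Leg 1 (294°, 3061 m): east 3061 sin 294° = -2796.36, north 3061 cos 294° = 1245.02
Net north component: 1245.02 m.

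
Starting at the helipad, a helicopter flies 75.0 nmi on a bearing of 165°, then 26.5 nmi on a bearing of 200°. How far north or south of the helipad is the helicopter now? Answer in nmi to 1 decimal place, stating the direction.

97.3 nmi south

Leg 1 (165°, 75.0 nmi): east 75.0 sin 165° = 19.41, north 75.0 cos 165° = -72.44
Leg 2 (200°, 26.5 nmi): east 26.5 sin 200° = -9.06, north 26.5 cos 200° = -24.90
Net north component: -97.35 nmi.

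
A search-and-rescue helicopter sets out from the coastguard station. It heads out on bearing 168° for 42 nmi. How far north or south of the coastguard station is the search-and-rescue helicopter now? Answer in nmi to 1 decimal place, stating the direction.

41.1 nmi south

Leg 1 (168°, 42 nmi): east 42 sin 168° = 8.73, north 42 cos 168° = -41.08
Net north component: -41.08 nmi.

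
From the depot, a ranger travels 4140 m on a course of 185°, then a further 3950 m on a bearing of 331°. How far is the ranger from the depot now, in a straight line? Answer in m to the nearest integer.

2372 m

Leg 1 (185°, 4140 m): east 4140 sin 185° = -360.82, north 4140 cos 185° = -4124.25
Leg 2 (331°, 3950 m): east 3950 sin 331° = -1915.00, north 3950 cos 331° = 3454.75
Net: -2275.82 east, -669.50 north. Distance = √((-2275.82)² + (-669.50)²) = 2372.256 m.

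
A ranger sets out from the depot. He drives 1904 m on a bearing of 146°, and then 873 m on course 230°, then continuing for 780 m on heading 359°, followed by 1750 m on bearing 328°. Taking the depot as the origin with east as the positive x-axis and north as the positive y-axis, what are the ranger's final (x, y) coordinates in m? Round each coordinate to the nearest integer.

(-545, 124)

Leg 1 (146°, 1904 m): east 1904 sin 146° = 1064.70, north 1904 cos 146° = -1578.49
Leg 2 (230°, 873 m): east 873 sin 230° = -668.76, north 873 cos 230° = -561.15
Leg 3 (359°, 780 m): east 780 sin 359° = -13.61, north 780 cos 359° = 779.88
Leg 4 (328°, 1750 m): east 1750 sin 328° = -927.36, north 1750 cos 328° = 1484.08
Summing: -545.03 m east, 124.32 m north → (-545, 124).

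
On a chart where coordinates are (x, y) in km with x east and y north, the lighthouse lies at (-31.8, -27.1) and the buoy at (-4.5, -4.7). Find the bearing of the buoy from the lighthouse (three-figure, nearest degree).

051°

Δeast = -4.5 − -31.8 = 27.30; Δnorth = -4.7 − -27.1 = 22.40.
Bearing = atan2(Δeast, Δnorth) mod 360° = 50.63° ≈ 051°.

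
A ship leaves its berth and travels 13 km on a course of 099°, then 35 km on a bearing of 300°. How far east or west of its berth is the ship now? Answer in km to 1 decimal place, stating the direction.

Leg 1 (099°, 13 km): east 13 sin 99° = 12.84, north 13 cos 99° = -2.03
Leg 2 (300°, 35 km): east 35 sin 300° = -30.31, north 35 cos 300° = 17.50
Net east component: -17.47 km.

17.5 km west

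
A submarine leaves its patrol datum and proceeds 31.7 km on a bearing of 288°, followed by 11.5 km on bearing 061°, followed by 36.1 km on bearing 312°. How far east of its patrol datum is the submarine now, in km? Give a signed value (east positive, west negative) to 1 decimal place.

Leg 1 (288°, 31.7 km): east 31.7 sin 288° = -30.15, north 31.7 cos 288° = 9.80
Leg 2 (061°, 11.5 km): east 11.5 sin 61° = 10.06, north 11.5 cos 61° = 5.58
Leg 3 (312°, 36.1 km): east 36.1 sin 312° = -26.83, north 36.1 cos 312° = 24.16
Net east component: -46.92 km.

-46.9 km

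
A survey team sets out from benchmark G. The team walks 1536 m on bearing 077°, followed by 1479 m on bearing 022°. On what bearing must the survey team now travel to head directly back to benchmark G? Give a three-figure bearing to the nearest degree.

230°

Leg 1 (077°, 1536 m): east 1536 sin 77° = 1496.63, north 1536 cos 77° = 345.52
Leg 2 (022°, 1479 m): east 1479 sin 22° = 554.04, north 1479 cos 22° = 1371.30
Net displacement: 2050.68 east, 1716.83 north. Direction back to start is (-2050.68, -1716.83): bearing = atan2(-2050.68, -1716.83) mod 360° = 230.06° ≈ 230°.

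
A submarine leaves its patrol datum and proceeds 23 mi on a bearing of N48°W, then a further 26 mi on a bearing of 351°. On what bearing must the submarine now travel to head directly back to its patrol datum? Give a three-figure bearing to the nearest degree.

153°

Leg 1 (N48°W, 23 mi): east 23 sin 312° = -17.09, north 23 cos 312° = 15.39
Leg 2 (351°, 26 mi): east 26 sin 351° = -4.07, north 26 cos 351° = 25.68
Net displacement: -21.16 east, 41.07 north. Direction back to start is (21.16, -41.07): bearing = atan2(21.16, -41.07) mod 360° = 152.74° ≈ 153°.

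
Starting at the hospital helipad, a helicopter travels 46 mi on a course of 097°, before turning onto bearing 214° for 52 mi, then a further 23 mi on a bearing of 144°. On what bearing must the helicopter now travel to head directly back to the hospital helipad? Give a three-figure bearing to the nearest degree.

336°

Leg 1 (097°, 46 mi): east 46 sin 97° = 45.66, north 46 cos 97° = -5.61
Leg 2 (214°, 52 mi): east 52 sin 214° = -29.08, north 52 cos 214° = -43.11
Leg 3 (144°, 23 mi): east 23 sin 144° = 13.52, north 23 cos 144° = -18.61
Net displacement: 30.10 east, -67.32 north. Direction back to start is (-30.10, 67.32): bearing = atan2(-30.10, 67.32) mod 360° = 335.91° ≈ 336°.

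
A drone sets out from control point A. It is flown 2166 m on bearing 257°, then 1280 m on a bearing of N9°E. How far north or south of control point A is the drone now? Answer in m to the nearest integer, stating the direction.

777 m north

Leg 1 (257°, 2166 m): east 2166 sin 257° = -2110.49, north 2166 cos 257° = -487.24
Leg 2 (N9°E, 1280 m): east 1280 sin 9° = 200.24, north 1280 cos 9° = 1264.24
Net north component: 777.00 m.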